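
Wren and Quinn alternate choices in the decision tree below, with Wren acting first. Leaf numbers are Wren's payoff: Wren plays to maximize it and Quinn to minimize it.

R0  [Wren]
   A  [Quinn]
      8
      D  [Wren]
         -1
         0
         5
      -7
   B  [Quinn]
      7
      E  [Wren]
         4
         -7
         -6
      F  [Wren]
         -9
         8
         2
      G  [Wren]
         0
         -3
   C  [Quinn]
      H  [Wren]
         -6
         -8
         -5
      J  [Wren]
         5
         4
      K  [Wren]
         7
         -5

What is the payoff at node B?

E (Wren): max(4, -7, -6) = 4
F (Wren): max(-9, 8, 2) = 8
G (Wren): max(0, -3) = 0
B (Quinn): min(7, 4, 8, 0) = 0

0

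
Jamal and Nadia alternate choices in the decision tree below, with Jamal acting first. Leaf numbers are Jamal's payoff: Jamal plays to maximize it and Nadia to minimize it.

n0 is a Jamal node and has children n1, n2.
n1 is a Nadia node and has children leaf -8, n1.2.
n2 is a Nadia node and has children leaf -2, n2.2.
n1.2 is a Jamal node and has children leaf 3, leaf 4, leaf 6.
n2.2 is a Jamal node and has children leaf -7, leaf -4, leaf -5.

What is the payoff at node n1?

-8

n1.2 (Jamal): max(3, 4, 6) = 6
n1 (Nadia): min(-8, 6) = -8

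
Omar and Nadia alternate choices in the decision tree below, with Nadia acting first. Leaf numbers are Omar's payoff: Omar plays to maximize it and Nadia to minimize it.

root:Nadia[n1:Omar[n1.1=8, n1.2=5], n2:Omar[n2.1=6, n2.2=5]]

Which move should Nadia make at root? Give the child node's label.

n1 (Omar): max(8, 5) = 8
n2 (Omar): max(6, 5) = 6
root (Nadia): min(8, 6) = 6
Nadia at root wants the lowest of {n1=8, n2=6}, so chooses n2.

n2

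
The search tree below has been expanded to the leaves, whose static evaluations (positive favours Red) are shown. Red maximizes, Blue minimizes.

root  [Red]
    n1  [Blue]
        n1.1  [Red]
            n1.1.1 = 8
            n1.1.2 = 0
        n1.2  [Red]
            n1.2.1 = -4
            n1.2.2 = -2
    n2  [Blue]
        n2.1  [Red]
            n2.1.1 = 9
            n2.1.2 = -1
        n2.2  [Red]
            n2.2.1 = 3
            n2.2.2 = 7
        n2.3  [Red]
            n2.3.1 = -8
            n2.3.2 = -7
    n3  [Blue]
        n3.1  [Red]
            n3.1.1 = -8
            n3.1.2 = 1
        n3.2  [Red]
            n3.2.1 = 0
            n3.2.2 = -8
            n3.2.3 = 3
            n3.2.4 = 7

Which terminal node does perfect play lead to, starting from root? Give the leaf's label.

n3.1.2

n1.1 (Red): max(8, 0) = 8
n1.2 (Red): max(-4, -2) = -2
n1 (Blue): min(8, -2) = -2
n2.1 (Red): max(9, -1) = 9
n2.2 (Red): max(3, 7) = 7
n2.3 (Red): max(-8, -7) = -7
n2 (Blue): min(9, 7, -7) = -7
n3.1 (Red): max(-8, 1) = 1
n3.2 (Red): max(0, -8, 3, 7) = 7
n3 (Blue): min(1, 7) = 1
root (Red): max(-2, -7, 1) = 1
At root, Red picks n3 (highest: 1).
At n3, Blue picks n3.1 (lowest: 1).
At n3.1, Red picks n3.1.2 (highest: 1).
Terminal value 1.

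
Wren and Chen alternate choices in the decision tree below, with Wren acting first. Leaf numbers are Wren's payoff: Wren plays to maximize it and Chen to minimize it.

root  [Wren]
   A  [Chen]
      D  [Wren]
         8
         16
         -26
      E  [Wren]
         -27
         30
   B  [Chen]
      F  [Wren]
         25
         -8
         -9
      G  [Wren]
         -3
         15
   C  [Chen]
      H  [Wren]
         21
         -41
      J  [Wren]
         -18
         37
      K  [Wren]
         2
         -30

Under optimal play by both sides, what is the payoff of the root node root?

D (Wren): max(8, 16, -26) = 16
E (Wren): max(-27, 30) = 30
A (Chen): min(16, 30) = 16
F (Wren): max(25, -8, -9) = 25
G (Wren): max(-3, 15) = 15
B (Chen): min(25, 15) = 15
H (Wren): max(21, -41) = 21
J (Wren): max(-18, 37) = 37
K (Wren): max(2, -30) = 2
C (Chen): min(21, 37, 2) = 2
root (Wren): max(16, 15, 2) = 16

16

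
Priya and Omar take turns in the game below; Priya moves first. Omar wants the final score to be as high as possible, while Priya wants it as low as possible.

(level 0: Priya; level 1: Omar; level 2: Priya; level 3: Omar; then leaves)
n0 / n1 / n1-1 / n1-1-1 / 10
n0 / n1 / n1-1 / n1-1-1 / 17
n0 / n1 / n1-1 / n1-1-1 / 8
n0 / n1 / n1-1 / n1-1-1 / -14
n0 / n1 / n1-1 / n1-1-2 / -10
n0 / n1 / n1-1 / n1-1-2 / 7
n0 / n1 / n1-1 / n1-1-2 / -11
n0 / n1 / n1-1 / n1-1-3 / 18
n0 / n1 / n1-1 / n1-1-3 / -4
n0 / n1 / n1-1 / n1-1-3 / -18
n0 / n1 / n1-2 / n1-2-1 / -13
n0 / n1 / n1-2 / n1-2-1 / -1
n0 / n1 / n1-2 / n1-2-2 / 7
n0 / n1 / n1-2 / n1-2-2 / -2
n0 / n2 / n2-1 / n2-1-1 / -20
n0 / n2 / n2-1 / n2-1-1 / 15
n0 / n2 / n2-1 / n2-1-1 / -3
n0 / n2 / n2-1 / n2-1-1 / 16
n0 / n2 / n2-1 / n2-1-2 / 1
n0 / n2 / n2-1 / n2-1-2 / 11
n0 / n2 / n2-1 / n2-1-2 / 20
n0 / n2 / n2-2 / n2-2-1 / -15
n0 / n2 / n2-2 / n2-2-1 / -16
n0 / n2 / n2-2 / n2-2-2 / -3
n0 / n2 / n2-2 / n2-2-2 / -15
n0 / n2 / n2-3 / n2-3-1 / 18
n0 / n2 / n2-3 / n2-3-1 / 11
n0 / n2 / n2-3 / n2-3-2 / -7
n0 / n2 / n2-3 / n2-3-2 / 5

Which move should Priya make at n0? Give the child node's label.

n1-1-1 (Omar): max(10, 17, 8, -14) = 17
n1-1-2 (Omar): max(-10, 7, -11) = 7
n1-1-3 (Omar): max(18, -4, -18) = 18
n1-1 (Priya): min(17, 7, 18) = 7
n1-2-1 (Omar): max(-13, -1) = -1
n1-2-2 (Omar): max(7, -2) = 7
n1-2 (Priya): min(-1, 7) = -1
n1 (Omar): max(7, -1) = 7
n2-1-1 (Omar): max(-20, 15, -3, 16) = 16
n2-1-2 (Omar): max(1, 11, 20) = 20
n2-1 (Priya): min(16, 20) = 16
n2-2-1 (Omar): max(-15, -16) = -15
n2-2-2 (Omar): max(-3, -15) = -3
n2-2 (Priya): min(-15, -3) = -15
n2-3-1 (Omar): max(18, 11) = 18
n2-3-2 (Omar): max(-7, 5) = 5
n2-3 (Priya): min(18, 5) = 5
n2 (Omar): max(16, -15, 5) = 16
n0 (Priya): min(7, 16) = 7
Priya at n0 wants the lowest of {n1=7, n2=16}, so chooses n1.

n1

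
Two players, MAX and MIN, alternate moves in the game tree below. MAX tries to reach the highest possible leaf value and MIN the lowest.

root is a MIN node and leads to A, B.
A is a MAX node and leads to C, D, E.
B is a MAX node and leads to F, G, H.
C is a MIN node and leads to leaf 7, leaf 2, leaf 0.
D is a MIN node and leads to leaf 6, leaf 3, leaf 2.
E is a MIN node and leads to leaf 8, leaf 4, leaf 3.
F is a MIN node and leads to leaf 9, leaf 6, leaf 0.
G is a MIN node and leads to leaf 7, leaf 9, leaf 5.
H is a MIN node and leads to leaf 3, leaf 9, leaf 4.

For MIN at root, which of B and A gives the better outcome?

A

F (MIN): min(9, 6, 0) = 0
G (MIN): min(7, 9, 5) = 5
H (MIN): min(3, 9, 4) = 3
B (MAX): max(0, 5, 3) = 5
C (MIN): min(7, 2, 0) = 0
D (MIN): min(6, 3, 2) = 2
E (MIN): min(8, 4, 3) = 3
A (MAX): max(0, 2, 3) = 3
MIN prefers the lower value; B=5, A=3. A is better since 3 < 5.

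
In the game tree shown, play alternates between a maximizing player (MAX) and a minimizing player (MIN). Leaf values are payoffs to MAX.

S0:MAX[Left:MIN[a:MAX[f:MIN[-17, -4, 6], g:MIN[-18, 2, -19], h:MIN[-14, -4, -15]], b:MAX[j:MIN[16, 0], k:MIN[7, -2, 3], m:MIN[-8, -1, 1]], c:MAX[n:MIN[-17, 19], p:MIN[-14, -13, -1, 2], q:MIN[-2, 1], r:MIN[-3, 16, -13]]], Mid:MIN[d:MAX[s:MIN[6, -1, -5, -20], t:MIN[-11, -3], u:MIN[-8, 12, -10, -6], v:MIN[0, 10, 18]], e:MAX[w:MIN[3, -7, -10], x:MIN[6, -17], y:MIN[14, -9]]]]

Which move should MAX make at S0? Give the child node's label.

f (MIN): min(-17, -4, 6) = -17
g (MIN): min(-18, 2, -19) = -19
h (MIN): min(-14, -4, -15) = -15
a (MAX): max(-17, -19, -15) = -15
j (MIN): min(16, 0) = 0
k (MIN): min(7, -2, 3) = -2
m (MIN): min(-8, -1, 1) = -8
b (MAX): max(0, -2, -8) = 0
n (MIN): min(-17, 19) = -17
p (MIN): min(-14, -13, -1, 2) = -14
q (MIN): min(-2, 1) = -2
r (MIN): min(-3, 16, -13) = -13
c (MAX): max(-17, -14, -2, -13) = -2
Left (MIN): min(-15, 0, -2) = -15
s (MIN): min(6, -1, -5, -20) = -20
t (MIN): min(-11, -3) = -11
u (MIN): min(-8, 12, -10, -6) = -10
v (MIN): min(0, 10, 18) = 0
d (MAX): max(-20, -11, -10, 0) = 0
w (MIN): min(3, -7, -10) = -10
x (MIN): min(6, -17) = -17
y (MIN): min(14, -9) = -9
e (MAX): max(-10, -17, -9) = -9
Mid (MIN): min(0, -9) = -9
S0 (MAX): max(-15, -9) = -9
MAX at S0 wants the highest of {Left=-15, Mid=-9}, so chooses Mid.

Mid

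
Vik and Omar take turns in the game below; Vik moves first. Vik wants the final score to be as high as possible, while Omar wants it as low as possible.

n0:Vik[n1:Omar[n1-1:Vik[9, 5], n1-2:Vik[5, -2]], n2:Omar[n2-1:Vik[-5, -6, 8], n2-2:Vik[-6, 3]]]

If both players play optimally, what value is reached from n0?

5

n1-1 (Vik): max(9, 5) = 9
n1-2 (Vik): max(5, -2) = 5
n1 (Omar): min(9, 5) = 5
n2-1 (Vik): max(-5, -6, 8) = 8
n2-2 (Vik): max(-6, 3) = 3
n2 (Omar): min(8, 3) = 3
n0 (Vik): max(5, 3) = 5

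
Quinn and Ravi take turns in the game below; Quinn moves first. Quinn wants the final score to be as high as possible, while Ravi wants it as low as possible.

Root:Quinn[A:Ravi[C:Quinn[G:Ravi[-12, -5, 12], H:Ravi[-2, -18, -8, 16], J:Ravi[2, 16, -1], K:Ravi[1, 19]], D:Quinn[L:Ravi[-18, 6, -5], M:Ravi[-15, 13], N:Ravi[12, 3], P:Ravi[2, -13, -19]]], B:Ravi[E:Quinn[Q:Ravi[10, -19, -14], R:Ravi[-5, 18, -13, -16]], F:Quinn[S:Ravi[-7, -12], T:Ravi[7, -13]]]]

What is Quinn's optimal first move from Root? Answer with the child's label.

G (Ravi): min(-12, -5, 12) = -12
H (Ravi): min(-2, -18, -8, 16) = -18
J (Ravi): min(2, 16, -1) = -1
K (Ravi): min(1, 19) = 1
C (Quinn): max(-12, -18, -1, 1) = 1
L (Ravi): min(-18, 6, -5) = -18
M (Ravi): min(-15, 13) = -15
N (Ravi): min(12, 3) = 3
P (Ravi): min(2, -13, -19) = -19
D (Quinn): max(-18, -15, 3, -19) = 3
A (Ravi): min(1, 3) = 1
Q (Ravi): min(10, -19, -14) = -19
R (Ravi): min(-5, 18, -13, -16) = -16
E (Quinn): max(-19, -16) = -16
S (Ravi): min(-7, -12) = -12
T (Ravi): min(7, -13) = -13
F (Quinn): max(-12, -13) = -12
B (Ravi): min(-16, -12) = -16
Root (Quinn): max(1, -16) = 1
Quinn at Root wants the highest of {A=1, B=-16}, so chooses A.

A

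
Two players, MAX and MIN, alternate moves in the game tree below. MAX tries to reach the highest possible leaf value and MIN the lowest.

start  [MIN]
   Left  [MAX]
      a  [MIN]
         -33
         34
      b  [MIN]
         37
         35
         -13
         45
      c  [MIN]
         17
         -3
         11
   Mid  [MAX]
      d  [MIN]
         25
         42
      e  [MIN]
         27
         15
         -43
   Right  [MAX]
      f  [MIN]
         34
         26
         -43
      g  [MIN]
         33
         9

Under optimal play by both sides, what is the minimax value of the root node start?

-3

a (MIN): min(-33, 34) = -33
b (MIN): min(37, 35, -13, 45) = -13
c (MIN): min(17, -3, 11) = -3
Left (MAX): max(-33, -13, -3) = -3
d (MIN): min(25, 42) = 25
e (MIN): min(27, 15, -43) = -43
Mid (MAX): max(25, -43) = 25
f (MIN): min(34, 26, -43) = -43
g (MIN): min(33, 9) = 9
Right (MAX): max(-43, 9) = 9
start (MIN): min(-3, 25, 9) = -3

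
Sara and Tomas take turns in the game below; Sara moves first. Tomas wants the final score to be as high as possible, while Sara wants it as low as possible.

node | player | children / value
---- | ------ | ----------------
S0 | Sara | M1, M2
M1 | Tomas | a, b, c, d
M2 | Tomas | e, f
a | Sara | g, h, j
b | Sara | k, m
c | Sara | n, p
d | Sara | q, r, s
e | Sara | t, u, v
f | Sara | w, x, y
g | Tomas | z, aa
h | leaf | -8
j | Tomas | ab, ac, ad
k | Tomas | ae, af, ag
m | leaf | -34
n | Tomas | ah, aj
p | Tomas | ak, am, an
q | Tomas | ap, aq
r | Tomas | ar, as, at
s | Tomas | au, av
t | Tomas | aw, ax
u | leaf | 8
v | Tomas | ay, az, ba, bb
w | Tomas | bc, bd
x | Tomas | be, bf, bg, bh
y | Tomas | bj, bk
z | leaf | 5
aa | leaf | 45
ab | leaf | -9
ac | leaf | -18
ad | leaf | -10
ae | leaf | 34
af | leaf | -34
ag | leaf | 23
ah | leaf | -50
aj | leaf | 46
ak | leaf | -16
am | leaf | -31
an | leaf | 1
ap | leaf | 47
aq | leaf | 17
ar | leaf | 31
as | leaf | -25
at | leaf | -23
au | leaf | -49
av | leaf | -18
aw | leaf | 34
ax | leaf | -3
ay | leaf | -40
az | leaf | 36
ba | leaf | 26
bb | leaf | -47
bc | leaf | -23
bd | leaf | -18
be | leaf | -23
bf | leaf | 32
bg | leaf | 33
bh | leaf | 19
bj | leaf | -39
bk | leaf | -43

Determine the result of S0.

g (Tomas): max(5, 45) = 45
j (Tomas): max(-9, -18, -10) = -9
a (Sara): min(45, -8, -9) = -9
k (Tomas): max(34, -34, 23) = 34
b (Sara): min(34, -34) = -34
n (Tomas): max(-50, 46) = 46
p (Tomas): max(-16, -31, 1) = 1
c (Sara): min(46, 1) = 1
q (Tomas): max(47, 17) = 47
r (Tomas): max(31, -25, -23) = 31
s (Tomas): max(-49, -18) = -18
d (Sara): min(47, 31, -18) = -18
M1 (Tomas): max(-9, -34, 1, -18) = 1
t (Tomas): max(34, -3) = 34
v (Tomas): max(-40, 36, 26, -47) = 36
e (Sara): min(34, 8, 36) = 8
w (Tomas): max(-23, -18) = -18
x (Tomas): max(-23, 32, 33, 19) = 33
y (Tomas): max(-39, -43) = -39
f (Sara): min(-18, 33, -39) = -39
M2 (Tomas): max(8, -39) = 8
S0 (Sara): min(1, 8) = 1

1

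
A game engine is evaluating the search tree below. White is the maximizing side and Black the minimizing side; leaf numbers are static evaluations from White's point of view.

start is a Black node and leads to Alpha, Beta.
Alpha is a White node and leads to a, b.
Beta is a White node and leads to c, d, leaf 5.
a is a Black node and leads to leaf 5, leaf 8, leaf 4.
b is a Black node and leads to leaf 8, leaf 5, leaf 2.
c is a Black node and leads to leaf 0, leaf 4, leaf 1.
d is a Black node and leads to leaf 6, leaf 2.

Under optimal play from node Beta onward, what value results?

c (Black): min(0, 4, 1) = 0
d (Black): min(6, 2) = 2
Beta (White): max(0, 2, 5) = 5

5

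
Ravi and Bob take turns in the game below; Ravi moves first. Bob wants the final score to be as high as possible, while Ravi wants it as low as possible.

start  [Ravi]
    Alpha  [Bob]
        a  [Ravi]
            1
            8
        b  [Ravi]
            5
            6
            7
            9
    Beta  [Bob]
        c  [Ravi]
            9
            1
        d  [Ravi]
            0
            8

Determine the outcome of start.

1

a (Ravi): min(1, 8) = 1
b (Ravi): min(5, 6, 7, 9) = 5
Alpha (Bob): max(1, 5) = 5
c (Ravi): min(9, 1) = 1
d (Ravi): min(0, 8) = 0
Beta (Bob): max(1, 0) = 1
start (Ravi): min(5, 1) = 1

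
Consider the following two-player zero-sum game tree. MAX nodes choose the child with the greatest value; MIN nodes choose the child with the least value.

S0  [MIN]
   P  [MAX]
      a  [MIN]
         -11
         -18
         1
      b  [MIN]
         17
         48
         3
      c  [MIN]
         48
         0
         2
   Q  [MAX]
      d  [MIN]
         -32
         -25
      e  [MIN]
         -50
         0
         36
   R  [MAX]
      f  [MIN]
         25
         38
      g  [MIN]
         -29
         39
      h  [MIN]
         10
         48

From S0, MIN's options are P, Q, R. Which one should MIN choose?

a (MIN): min(-11, -18, 1) = -18
b (MIN): min(17, 48, 3) = 3
c (MIN): min(48, 0, 2) = 0
P (MAX): max(-18, 3, 0) = 3
d (MIN): min(-32, -25) = -32
e (MIN): min(-50, 0, 36) = -50
Q (MAX): max(-32, -50) = -32
f (MIN): min(25, 38) = 25
g (MIN): min(-29, 39) = -29
h (MIN): min(10, 48) = 10
R (MAX): max(25, -29, 10) = 25
S0 (MIN): min(3, -32, 25) = -32
MIN at S0 wants the lowest of {P=3, Q=-32, R=25}, so chooses Q.

Q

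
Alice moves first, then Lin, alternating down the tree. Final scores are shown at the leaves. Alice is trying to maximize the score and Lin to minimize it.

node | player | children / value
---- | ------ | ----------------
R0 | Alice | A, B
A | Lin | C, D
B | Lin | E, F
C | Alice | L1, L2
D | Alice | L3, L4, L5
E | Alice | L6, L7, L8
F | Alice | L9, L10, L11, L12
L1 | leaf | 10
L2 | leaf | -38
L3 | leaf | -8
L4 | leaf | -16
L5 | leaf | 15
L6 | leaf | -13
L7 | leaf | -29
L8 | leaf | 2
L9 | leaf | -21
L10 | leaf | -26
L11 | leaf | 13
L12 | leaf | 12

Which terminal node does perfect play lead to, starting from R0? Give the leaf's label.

L1

C (Alice): max(10, -38) = 10
D (Alice): max(-8, -16, 15) = 15
A (Lin): min(10, 15) = 10
E (Alice): max(-13, -29, 2) = 2
F (Alice): max(-21, -26, 13, 12) = 13
B (Lin): min(2, 13) = 2
R0 (Alice): max(10, 2) = 10
At R0, Alice picks A (highest: 10).
At A, Lin picks C (lowest: 10).
At C, Alice picks L1 (highest: 10).
Terminal value 10.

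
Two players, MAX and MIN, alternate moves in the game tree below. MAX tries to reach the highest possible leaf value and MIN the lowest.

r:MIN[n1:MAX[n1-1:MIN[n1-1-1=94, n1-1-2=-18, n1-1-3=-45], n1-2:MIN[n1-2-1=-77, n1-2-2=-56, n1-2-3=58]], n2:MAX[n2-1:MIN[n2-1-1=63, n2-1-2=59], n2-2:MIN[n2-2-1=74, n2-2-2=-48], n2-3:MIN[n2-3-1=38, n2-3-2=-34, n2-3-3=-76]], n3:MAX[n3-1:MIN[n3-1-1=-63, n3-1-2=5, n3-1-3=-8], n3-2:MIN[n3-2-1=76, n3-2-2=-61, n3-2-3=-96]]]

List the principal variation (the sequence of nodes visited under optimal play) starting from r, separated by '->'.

n1-1 (MIN): min(94, -18, -45) = -45
n1-2 (MIN): min(-77, -56, 58) = -77
n1 (MAX): max(-45, -77) = -45
n2-1 (MIN): min(63, 59) = 59
n2-2 (MIN): min(74, -48) = -48
n2-3 (MIN): min(38, -34, -76) = -76
n2 (MAX): max(59, -48, -76) = 59
n3-1 (MIN): min(-63, 5, -8) = -63
n3-2 (MIN): min(76, -61, -96) = -96
n3 (MAX): max(-63, -96) = -63
r (MIN): min(-45, 59, -63) = -63
At r, MIN picks n3 (lowest: -63).
At n3, MAX picks n3-1 (highest: -63).
At n3-1, MIN picks n3-1-1 (lowest: -63).
Terminal value -63.

r -> n3 -> n3-1 -> n3-1-1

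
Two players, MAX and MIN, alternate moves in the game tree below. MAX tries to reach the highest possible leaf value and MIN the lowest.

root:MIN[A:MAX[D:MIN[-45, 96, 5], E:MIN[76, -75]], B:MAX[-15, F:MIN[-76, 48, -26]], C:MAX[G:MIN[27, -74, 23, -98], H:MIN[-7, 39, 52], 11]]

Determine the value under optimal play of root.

D (MIN): min(-45, 96, 5) = -45
E (MIN): min(76, -75) = -75
A (MAX): max(-45, -75) = -45
F (MIN): min(-76, 48, -26) = -76
B (MAX): max(-15, -76) = -15
G (MIN): min(27, -74, 23, -98) = -98
H (MIN): min(-7, 39, 52) = -7
C (MAX): max(-98, -7, 11) = 11
root (MIN): min(-45, -15, 11) = -45

-45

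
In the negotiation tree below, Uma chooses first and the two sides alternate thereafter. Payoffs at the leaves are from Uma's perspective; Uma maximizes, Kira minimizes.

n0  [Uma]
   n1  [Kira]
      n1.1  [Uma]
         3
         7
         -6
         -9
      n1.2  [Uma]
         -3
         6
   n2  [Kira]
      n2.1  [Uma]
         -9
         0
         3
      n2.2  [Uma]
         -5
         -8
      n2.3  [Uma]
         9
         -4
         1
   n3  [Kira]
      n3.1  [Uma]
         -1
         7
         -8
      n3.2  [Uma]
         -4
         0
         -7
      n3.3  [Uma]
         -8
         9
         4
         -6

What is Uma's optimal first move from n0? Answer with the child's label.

n1

n1.1 (Uma): max(3, 7, -6, -9) = 7
n1.2 (Uma): max(-3, 6) = 6
n1 (Kira): min(7, 6) = 6
n2.1 (Uma): max(-9, 0, 3) = 3
n2.2 (Uma): max(-5, -8) = -5
n2.3 (Uma): max(9, -4, 1) = 9
n2 (Kira): min(3, -5, 9) = -5
n3.1 (Uma): max(-1, 7, -8) = 7
n3.2 (Uma): max(-4, 0, -7) = 0
n3.3 (Uma): max(-8, 9, 4, -6) = 9
n3 (Kira): min(7, 0, 9) = 0
n0 (Uma): max(6, -5, 0) = 6
Uma at n0 wants the highest of {n1=6, n2=-5, n3=0}, so chooses n1.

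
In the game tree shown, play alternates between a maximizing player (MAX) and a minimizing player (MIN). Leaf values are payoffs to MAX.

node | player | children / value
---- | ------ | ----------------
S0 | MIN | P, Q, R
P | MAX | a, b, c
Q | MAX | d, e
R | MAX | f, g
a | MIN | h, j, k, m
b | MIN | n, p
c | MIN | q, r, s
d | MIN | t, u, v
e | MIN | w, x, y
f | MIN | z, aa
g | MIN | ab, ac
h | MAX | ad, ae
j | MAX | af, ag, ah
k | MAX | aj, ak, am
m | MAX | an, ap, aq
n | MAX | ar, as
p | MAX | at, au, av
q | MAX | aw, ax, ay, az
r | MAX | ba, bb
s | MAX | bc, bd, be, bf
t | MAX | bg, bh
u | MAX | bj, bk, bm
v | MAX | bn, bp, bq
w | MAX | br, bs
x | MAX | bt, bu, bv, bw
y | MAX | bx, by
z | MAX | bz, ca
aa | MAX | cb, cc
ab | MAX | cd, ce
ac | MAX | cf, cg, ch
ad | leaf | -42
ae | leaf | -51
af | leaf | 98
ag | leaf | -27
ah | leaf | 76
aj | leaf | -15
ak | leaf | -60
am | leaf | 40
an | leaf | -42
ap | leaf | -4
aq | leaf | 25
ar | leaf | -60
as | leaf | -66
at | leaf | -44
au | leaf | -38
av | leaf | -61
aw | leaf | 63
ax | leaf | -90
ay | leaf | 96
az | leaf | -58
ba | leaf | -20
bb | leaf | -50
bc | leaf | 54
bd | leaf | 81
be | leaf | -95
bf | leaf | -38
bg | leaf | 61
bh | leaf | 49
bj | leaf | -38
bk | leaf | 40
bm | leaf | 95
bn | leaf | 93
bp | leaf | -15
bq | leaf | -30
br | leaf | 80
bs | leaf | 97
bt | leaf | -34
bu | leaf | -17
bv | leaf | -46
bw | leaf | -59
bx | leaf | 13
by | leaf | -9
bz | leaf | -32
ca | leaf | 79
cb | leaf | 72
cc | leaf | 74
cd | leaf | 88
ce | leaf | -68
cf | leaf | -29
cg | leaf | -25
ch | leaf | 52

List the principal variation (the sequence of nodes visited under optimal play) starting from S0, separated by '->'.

S0 -> P -> c -> r -> ba

h (MAX): max(-42, -51) = -42
j (MAX): max(98, -27, 76) = 98
k (MAX): max(-15, -60, 40) = 40
m (MAX): max(-42, -4, 25) = 25
a (MIN): min(-42, 98, 40, 25) = -42
n (MAX): max(-60, -66) = -60
p (MAX): max(-44, -38, -61) = -38
b (MIN): min(-60, -38) = -60
q (MAX): max(63, -90, 96, -58) = 96
r (MAX): max(-20, -50) = -20
s (MAX): max(54, 81, -95, -38) = 81
c (MIN): min(96, -20, 81) = -20
P (MAX): max(-42, -60, -20) = -20
t (MAX): max(61, 49) = 61
u (MAX): max(-38, 40, 95) = 95
v (MAX): max(93, -15, -30) = 93
d (MIN): min(61, 95, 93) = 61
w (MAX): max(80, 97) = 97
x (MAX): max(-34, -17, -46, -59) = -17
y (MAX): max(13, -9) = 13
e (MIN): min(97, -17, 13) = -17
Q (MAX): max(61, -17) = 61
z (MAX): max(-32, 79) = 79
aa (MAX): max(72, 74) = 74
f (MIN): min(79, 74) = 74
ab (MAX): max(88, -68) = 88
ac (MAX): max(-29, -25, 52) = 52
g (MIN): min(88, 52) = 52
R (MAX): max(74, 52) = 74
S0 (MIN): min(-20, 61, 74) = -20
At S0, MIN picks P (lowest: -20).
At P, MAX picks c (highest: -20).
At c, MIN picks r (lowest: -20).
At r, MAX picks ba (highest: -20).
Terminal value -20.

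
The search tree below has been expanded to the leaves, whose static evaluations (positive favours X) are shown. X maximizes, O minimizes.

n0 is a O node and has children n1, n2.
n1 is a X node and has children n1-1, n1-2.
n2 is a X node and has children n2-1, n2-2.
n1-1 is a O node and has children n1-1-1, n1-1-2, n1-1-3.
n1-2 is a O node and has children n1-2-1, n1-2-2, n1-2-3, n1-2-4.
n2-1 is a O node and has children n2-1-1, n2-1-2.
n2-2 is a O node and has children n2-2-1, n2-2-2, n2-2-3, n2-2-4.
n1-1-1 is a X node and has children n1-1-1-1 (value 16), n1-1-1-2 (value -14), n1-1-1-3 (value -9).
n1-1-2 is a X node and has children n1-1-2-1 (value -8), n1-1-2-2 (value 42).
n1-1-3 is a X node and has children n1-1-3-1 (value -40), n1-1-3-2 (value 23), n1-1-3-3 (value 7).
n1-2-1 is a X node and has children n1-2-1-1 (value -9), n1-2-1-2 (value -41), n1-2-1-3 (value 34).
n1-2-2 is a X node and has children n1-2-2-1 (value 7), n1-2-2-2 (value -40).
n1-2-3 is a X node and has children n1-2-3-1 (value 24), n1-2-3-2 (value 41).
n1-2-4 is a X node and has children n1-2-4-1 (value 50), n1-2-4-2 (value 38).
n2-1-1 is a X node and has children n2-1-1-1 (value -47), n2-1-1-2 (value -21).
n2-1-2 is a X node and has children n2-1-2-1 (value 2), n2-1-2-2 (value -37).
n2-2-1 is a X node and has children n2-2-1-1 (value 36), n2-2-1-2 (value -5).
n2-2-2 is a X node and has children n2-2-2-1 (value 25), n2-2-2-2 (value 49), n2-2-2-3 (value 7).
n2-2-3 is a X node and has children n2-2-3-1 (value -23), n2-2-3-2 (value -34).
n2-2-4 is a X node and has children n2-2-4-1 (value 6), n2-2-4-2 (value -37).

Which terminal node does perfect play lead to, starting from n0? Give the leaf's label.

n2-1-1-2

n1-1-1 (X): max(16, -14, -9) = 16
n1-1-2 (X): max(-8, 42) = 42
n1-1-3 (X): max(-40, 23, 7) = 23
n1-1 (O): min(16, 42, 23) = 16
n1-2-1 (X): max(-9, -41, 34) = 34
n1-2-2 (X): max(7, -40) = 7
n1-2-3 (X): max(24, 41) = 41
n1-2-4 (X): max(50, 38) = 50
n1-2 (O): min(34, 7, 41, 50) = 7
n1 (X): max(16, 7) = 16
n2-1-1 (X): max(-47, -21) = -21
n2-1-2 (X): max(2, -37) = 2
n2-1 (O): min(-21, 2) = -21
n2-2-1 (X): max(36, -5) = 36
n2-2-2 (X): max(25, 49, 7) = 49
n2-2-3 (X): max(-23, -34) = -23
n2-2-4 (X): max(6, -37) = 6
n2-2 (O): min(36, 49, -23, 6) = -23
n2 (X): max(-21, -23) = -21
n0 (O): min(16, -21) = -21
At n0, O picks n2 (lowest: -21).
At n2, X picks n2-1 (highest: -21).
At n2-1, O picks n2-1-1 (lowest: -21).
At n2-1-1, X picks n2-1-1-2 (highest: -21).
Terminal value -21.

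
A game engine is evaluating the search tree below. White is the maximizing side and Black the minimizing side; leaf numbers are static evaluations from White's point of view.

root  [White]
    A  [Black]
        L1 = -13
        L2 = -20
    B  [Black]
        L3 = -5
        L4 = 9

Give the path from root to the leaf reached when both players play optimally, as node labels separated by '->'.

A (Black): min(-13, -20) = -20
B (Black): min(-5, 9) = -5
root (White): max(-20, -5) = -5
At root, White picks B (highest: -5).
At B, Black picks L3 (lowest: -5).
Terminal value -5.

root -> B -> L3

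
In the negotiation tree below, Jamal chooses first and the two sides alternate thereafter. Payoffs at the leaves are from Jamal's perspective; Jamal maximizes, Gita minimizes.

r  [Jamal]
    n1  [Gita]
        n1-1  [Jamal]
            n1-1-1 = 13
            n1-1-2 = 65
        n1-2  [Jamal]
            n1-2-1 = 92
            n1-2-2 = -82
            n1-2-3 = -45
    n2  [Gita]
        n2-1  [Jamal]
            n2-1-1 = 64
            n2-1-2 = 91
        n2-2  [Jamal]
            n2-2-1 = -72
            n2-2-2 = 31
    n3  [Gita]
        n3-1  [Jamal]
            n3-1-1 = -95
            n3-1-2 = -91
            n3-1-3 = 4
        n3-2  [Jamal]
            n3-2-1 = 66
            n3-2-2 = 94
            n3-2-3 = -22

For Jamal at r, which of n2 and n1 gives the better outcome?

n1

n2-1 (Jamal): max(64, 91) = 91
n2-2 (Jamal): max(-72, 31) = 31
n2 (Gita): min(91, 31) = 31
n1-1 (Jamal): max(13, 65) = 65
n1-2 (Jamal): max(92, -82, -45) = 92
n1 (Gita): min(65, 92) = 65
Jamal prefers the higher value; n2=31, n1=65. n1 is better since 65 > 31.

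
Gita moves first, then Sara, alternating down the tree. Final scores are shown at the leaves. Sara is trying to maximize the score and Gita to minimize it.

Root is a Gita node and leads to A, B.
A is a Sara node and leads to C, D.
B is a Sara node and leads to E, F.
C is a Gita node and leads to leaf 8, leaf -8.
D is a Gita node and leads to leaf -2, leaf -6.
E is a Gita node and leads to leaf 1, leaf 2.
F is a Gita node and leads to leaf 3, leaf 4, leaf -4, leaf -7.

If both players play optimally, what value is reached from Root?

-6

C (Gita): min(8, -8) = -8
D (Gita): min(-2, -6) = -6
A (Sara): max(-8, -6) = -6
E (Gita): min(1, 2) = 1
F (Gita): min(3, 4, -4, -7) = -7
B (Sara): max(1, -7) = 1
Root (Gita): min(-6, 1) = -6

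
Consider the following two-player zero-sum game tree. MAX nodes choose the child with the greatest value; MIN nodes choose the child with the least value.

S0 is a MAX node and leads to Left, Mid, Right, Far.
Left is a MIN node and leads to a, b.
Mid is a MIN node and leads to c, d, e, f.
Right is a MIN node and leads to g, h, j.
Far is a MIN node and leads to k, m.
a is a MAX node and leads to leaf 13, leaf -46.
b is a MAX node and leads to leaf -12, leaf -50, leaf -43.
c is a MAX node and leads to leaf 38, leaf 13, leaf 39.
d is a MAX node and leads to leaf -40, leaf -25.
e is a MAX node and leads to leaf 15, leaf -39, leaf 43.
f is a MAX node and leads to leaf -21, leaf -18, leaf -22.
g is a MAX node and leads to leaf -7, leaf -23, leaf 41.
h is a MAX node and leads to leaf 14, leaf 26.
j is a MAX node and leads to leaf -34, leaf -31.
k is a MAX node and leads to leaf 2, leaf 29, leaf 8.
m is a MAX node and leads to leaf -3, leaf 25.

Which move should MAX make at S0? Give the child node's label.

Far

a (MAX): max(13, -46) = 13
b (MAX): max(-12, -50, -43) = -12
Left (MIN): min(13, -12) = -12
c (MAX): max(38, 13, 39) = 39
d (MAX): max(-40, -25) = -25
e (MAX): max(15, -39, 43) = 43
f (MAX): max(-21, -18, -22) = -18
Mid (MIN): min(39, -25, 43, -18) = -25
g (MAX): max(-7, -23, 41) = 41
h (MAX): max(14, 26) = 26
j (MAX): max(-34, -31) = -31
Right (MIN): min(41, 26, -31) = -31
k (MAX): max(2, 29, 8) = 29
m (MAX): max(-3, 25) = 25
Far (MIN): min(29, 25) = 25
S0 (MAX): max(-12, -25, -31, 25) = 25
MAX at S0 wants the highest of {Left=-12, Mid=-25, Right=-31, Far=25}, so chooses Far.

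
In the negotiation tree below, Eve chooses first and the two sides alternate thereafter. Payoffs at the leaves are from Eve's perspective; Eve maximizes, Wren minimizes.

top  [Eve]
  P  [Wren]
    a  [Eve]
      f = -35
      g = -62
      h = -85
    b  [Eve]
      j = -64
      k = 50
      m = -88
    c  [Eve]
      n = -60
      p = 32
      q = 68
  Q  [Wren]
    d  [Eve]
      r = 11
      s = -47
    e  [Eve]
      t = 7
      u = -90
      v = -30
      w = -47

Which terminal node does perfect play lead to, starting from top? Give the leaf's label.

t

a (Eve): max(-35, -62, -85) = -35
b (Eve): max(-64, 50, -88) = 50
c (Eve): max(-60, 32, 68) = 68
P (Wren): min(-35, 50, 68) = -35
d (Eve): max(11, -47) = 11
e (Eve): max(7, -90, -30, -47) = 7
Q (Wren): min(11, 7) = 7
top (Eve): max(-35, 7) = 7
At top, Eve picks Q (highest: 7).
At Q, Wren picks e (lowest: 7).
At e, Eve picks t (highest: 7).
Terminal value 7.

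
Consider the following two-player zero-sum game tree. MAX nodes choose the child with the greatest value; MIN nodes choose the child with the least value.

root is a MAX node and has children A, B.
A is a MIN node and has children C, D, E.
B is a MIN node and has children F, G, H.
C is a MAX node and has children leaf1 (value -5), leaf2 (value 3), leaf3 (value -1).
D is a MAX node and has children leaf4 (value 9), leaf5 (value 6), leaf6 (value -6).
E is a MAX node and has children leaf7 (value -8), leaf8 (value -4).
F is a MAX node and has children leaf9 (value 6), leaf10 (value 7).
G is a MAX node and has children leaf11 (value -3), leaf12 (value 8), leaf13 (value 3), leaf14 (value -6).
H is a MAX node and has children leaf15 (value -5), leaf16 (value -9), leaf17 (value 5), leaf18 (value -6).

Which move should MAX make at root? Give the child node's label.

C (MAX): max(-5, 3, -1) = 3
D (MAX): max(9, 6, -6) = 9
E (MAX): max(-8, -4) = -4
A (MIN): min(3, 9, -4) = -4
F (MAX): max(6, 7) = 7
G (MAX): max(-3, 8, 3, -6) = 8
H (MAX): max(-5, -9, 5, -6) = 5
B (MIN): min(7, 8, 5) = 5
root (MAX): max(-4, 5) = 5
MAX at root wants the highest of {A=-4, B=5}, so chooses B.

B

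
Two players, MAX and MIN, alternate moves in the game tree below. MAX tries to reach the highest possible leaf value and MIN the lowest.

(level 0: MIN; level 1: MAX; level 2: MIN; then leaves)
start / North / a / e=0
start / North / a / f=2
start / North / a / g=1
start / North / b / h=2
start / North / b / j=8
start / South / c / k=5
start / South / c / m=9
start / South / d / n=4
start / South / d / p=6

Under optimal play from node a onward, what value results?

a (MIN): min(0, 2, 1) = 0

0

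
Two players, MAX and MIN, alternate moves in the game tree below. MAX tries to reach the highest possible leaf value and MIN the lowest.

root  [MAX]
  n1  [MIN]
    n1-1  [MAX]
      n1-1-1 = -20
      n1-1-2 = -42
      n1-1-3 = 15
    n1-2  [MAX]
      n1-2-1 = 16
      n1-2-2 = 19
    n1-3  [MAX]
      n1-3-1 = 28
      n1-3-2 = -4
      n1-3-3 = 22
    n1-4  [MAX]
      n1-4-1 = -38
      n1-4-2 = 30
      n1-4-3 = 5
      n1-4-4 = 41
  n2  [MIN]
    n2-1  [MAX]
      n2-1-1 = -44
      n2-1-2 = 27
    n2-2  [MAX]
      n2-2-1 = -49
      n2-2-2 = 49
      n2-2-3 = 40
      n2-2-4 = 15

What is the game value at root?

n1-1 (MAX): max(-20, -42, 15) = 15
n1-2 (MAX): max(16, 19) = 19
n1-3 (MAX): max(28, -4, 22) = 28
n1-4 (MAX): max(-38, 30, 5, 41) = 41
n1 (MIN): min(15, 19, 28, 41) = 15
n2-1 (MAX): max(-44, 27) = 27
n2-2 (MAX): max(-49, 49, 40, 15) = 49
n2 (MIN): min(27, 49) = 27
root (MAX): max(15, 27) = 27

27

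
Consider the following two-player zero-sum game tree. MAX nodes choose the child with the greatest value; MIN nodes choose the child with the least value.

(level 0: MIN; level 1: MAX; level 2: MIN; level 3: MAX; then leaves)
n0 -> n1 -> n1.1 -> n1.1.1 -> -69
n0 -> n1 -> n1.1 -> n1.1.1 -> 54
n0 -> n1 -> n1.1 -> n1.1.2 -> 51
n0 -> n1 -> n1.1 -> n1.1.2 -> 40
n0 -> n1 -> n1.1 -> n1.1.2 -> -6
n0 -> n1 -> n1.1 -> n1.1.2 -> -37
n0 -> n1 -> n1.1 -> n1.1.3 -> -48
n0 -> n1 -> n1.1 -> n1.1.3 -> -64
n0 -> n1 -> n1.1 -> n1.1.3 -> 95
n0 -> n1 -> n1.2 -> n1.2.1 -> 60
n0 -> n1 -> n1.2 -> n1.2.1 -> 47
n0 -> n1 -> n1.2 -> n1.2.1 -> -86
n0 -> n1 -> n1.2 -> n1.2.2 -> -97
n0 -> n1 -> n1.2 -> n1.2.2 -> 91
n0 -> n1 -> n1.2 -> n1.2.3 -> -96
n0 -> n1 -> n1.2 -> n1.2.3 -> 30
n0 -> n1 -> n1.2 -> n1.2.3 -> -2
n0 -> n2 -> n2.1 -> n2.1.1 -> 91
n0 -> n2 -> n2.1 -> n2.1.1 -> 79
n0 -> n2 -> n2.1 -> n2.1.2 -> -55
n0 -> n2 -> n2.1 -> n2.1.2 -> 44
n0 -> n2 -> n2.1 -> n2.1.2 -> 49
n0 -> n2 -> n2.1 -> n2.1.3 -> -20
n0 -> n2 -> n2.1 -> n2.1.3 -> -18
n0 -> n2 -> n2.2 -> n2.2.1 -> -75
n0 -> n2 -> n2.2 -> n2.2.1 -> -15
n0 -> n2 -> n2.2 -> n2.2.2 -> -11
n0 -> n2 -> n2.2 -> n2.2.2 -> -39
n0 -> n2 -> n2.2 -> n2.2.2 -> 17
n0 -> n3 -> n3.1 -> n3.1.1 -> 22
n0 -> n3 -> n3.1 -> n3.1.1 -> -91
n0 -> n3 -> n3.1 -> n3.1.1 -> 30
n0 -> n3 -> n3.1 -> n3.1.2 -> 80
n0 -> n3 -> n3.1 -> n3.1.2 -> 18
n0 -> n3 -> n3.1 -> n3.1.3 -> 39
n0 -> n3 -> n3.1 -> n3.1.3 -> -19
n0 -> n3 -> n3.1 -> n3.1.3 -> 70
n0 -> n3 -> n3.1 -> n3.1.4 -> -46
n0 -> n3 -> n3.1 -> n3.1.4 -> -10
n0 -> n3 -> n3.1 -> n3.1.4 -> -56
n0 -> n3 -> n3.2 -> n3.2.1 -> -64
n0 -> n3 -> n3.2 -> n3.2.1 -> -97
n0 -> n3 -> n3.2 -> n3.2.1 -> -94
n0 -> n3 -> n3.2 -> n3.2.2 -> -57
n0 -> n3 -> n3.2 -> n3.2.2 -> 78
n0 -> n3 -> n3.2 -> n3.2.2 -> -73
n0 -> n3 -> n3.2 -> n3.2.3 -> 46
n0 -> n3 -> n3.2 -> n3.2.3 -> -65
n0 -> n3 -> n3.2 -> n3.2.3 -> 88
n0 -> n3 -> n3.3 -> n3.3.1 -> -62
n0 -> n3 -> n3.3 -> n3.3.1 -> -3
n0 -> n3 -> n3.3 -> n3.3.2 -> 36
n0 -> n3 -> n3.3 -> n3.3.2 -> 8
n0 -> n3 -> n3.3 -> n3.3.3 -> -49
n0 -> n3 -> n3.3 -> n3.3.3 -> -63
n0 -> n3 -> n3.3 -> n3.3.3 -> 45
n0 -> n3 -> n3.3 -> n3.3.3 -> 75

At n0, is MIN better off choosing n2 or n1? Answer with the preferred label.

n2

n2.1.1 (MAX): max(91, 79) = 91
n2.1.2 (MAX): max(-55, 44, 49) = 49
n2.1.3 (MAX): max(-20, -18) = -18
n2.1 (MIN): min(91, 49, -18) = -18
n2.2.1 (MAX): max(-75, -15) = -15
n2.2.2 (MAX): max(-11, -39, 17) = 17
n2.2 (MIN): min(-15, 17) = -15
n2 (MAX): max(-18, -15) = -15
n1.1.1 (MAX): max(-69, 54) = 54
n1.1.2 (MAX): max(51, 40, -6, -37) = 51
n1.1.3 (MAX): max(-48, -64, 95) = 95
n1.1 (MIN): min(54, 51, 95) = 51
n1.2.1 (MAX): max(60, 47, -86) = 60
n1.2.2 (MAX): max(-97, 91) = 91
n1.2.3 (MAX): max(-96, 30, -2) = 30
n1.2 (MIN): min(60, 91, 30) = 30
n1 (MAX): max(51, 30) = 51
MIN prefers the lower value; n2=-15, n1=51. n2 is better since -15 < 51.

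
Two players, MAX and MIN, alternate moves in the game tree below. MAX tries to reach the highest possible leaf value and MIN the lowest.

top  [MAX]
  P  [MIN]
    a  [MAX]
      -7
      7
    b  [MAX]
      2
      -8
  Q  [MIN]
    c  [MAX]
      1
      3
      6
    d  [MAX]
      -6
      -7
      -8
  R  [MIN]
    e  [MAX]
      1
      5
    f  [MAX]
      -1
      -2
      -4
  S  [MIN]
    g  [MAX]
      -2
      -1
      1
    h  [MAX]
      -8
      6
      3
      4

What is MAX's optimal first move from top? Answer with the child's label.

a (MAX): max(-7, 7) = 7
b (MAX): max(2, -8) = 2
P (MIN): min(7, 2) = 2
c (MAX): max(1, 3, 6) = 6
d (MAX): max(-6, -7, -8) = -6
Q (MIN): min(6, -6) = -6
e (MAX): max(1, 5) = 5
f (MAX): max(-1, -2, -4) = -1
R (MIN): min(5, -1) = -1
g (MAX): max(-2, -1, 1) = 1
h (MAX): max(-8, 6, 3, 4) = 6
S (MIN): min(1, 6) = 1
top (MAX): max(2, -6, -1, 1) = 2
MAX at top wants the highest of {P=2, Q=-6, R=-1, S=1}, so chooses P.

P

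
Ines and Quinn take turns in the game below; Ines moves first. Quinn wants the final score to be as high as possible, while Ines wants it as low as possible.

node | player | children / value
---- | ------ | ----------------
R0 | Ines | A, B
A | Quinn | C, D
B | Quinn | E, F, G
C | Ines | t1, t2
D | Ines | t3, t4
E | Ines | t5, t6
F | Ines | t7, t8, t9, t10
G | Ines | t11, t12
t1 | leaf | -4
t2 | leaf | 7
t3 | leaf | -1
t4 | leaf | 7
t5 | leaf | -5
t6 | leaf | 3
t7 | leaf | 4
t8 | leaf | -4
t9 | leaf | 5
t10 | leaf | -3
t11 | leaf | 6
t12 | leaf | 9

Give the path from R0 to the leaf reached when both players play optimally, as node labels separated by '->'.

C (Ines): min(-4, 7) = -4
D (Ines): min(-1, 7) = -1
A (Quinn): max(-4, -1) = -1
E (Ines): min(-5, 3) = -5
F (Ines): min(4, -4, 5, -3) = -4
G (Ines): min(6, 9) = 6
B (Quinn): max(-5, -4, 6) = 6
R0 (Ines): min(-1, 6) = -1
At R0, Ines picks A (lowest: -1).
At A, Quinn picks D (highest: -1).
At D, Ines picks t3 (lowest: -1).
Terminal value -1.

R0 -> A -> D -> t3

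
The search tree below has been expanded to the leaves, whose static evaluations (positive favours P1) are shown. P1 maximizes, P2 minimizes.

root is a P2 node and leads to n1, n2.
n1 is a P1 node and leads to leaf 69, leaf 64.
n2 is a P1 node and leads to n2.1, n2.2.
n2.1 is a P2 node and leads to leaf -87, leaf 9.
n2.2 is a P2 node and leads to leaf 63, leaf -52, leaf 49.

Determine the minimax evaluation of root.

n1 (P1): max(69, 64) = 69
n2.1 (P2): min(-87, 9) = -87
n2.2 (P2): min(63, -52, 49) = -52
n2 (P1): max(-87, -52) = -52
root (P2): min(69, -52) = -52

-52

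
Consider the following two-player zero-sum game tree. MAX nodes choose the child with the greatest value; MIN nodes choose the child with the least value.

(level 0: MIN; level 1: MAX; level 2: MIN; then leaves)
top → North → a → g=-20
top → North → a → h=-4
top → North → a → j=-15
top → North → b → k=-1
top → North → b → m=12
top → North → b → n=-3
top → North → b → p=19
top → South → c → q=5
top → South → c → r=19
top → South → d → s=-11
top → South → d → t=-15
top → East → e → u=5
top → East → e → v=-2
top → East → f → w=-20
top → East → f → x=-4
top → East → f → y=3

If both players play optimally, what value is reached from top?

-3

a (MIN): min(-20, -4, -15) = -20
b (MIN): min(-1, 12, -3, 19) = -3
North (MAX): max(-20, -3) = -3
c (MIN): min(5, 19) = 5
d (MIN): min(-11, -15) = -15
South (MAX): max(5, -15) = 5
e (MIN): min(5, -2) = -2
f (MIN): min(-20, -4, 3) = -20
East (MAX): max(-2, -20) = -2
top (MIN): min(-3, 5, -2) = -3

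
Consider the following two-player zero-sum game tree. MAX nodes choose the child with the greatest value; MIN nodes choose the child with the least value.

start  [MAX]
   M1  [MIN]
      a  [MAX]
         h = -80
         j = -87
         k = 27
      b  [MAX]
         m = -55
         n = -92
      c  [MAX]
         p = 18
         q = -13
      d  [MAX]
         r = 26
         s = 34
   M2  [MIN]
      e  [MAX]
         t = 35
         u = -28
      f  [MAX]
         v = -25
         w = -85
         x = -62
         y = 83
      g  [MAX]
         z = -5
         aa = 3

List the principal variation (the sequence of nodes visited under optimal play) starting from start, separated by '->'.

start -> M2 -> g -> aa

a (MAX): max(-80, -87, 27) = 27
b (MAX): max(-55, -92) = -55
c (MAX): max(18, -13) = 18
d (MAX): max(26, 34) = 34
M1 (MIN): min(27, -55, 18, 34) = -55
e (MAX): max(35, -28) = 35
f (MAX): max(-25, -85, -62, 83) = 83
g (MAX): max(-5, 3) = 3
M2 (MIN): min(35, 83, 3) = 3
start (MAX): max(-55, 3) = 3
At start, MAX picks M2 (highest: 3).
At M2, MIN picks g (lowest: 3).
At g, MAX picks aa (highest: 3).
Terminal value 3.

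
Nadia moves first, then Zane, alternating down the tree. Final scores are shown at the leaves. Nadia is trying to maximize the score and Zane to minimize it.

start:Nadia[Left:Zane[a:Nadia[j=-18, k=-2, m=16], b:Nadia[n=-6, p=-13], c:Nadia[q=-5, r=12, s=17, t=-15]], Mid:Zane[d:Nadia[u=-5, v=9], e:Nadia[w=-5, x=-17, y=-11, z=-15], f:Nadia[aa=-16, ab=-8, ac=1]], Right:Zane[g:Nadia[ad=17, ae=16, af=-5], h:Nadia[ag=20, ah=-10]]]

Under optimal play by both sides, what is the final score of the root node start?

17

a (Nadia): max(-18, -2, 16) = 16
b (Nadia): max(-6, -13) = -6
c (Nadia): max(-5, 12, 17, -15) = 17
Left (Zane): min(16, -6, 17) = -6
d (Nadia): max(-5, 9) = 9
e (Nadia): max(-5, -17, -11, -15) = -5
f (Nadia): max(-16, -8, 1) = 1
Mid (Zane): min(9, -5, 1) = -5
g (Nadia): max(17, 16, -5) = 17
h (Nadia): max(20, -10) = 20
Right (Zane): min(17, 20) = 17
start (Nadia): max(-6, -5, 17) = 17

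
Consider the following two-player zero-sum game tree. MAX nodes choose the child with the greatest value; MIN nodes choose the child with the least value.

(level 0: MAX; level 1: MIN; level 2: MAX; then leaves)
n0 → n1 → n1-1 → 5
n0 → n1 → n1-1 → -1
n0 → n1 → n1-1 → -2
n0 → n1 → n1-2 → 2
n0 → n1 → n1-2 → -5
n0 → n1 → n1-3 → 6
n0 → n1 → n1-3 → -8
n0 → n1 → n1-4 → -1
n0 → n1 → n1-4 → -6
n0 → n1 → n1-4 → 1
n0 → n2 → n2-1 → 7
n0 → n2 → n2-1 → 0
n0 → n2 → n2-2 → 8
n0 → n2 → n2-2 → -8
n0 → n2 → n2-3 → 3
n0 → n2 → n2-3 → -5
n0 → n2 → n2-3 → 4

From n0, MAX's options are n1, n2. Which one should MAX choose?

n2

n1-1 (MAX): max(5, -1, -2) = 5
n1-2 (MAX): max(2, -5) = 2
n1-3 (MAX): max(6, -8) = 6
n1-4 (MAX): max(-1, -6, 1) = 1
n1 (MIN): min(5, 2, 6, 1) = 1
n2-1 (MAX): max(7, 0) = 7
n2-2 (MAX): max(8, -8) = 8
n2-3 (MAX): max(3, -5, 4) = 4
n2 (MIN): min(7, 8, 4) = 4
n0 (MAX): max(1, 4) = 4
MAX at n0 wants the highest of {n1=1, n2=4}, so chooses n2.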